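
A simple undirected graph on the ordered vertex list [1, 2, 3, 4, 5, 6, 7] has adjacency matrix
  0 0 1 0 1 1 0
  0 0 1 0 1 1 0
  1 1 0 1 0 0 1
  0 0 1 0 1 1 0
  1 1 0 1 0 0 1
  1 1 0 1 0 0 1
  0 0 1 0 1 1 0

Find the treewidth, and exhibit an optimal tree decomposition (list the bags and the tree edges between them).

Treewidth 3.
One optimal decomposition is:
Bags: B1 = {2, 3, 5, 6}  B2 = {3, 5, 6, 7}  B3 = {1, 3, 5, 6}  B4 = {3, 4, 5, 6}
Tree: B1–B2, B2–B3, B3–B4

The largest bag has 4 vertices, giving width 3; this decomposition certifies tw(G) ≤ 3. For the lower bound: the 4 vertex sets {2,6}, {3,7}, {5}, {1} are disjoint, each induces a connected subgraph, and every pair is joined by at least one edge of G. Contracting each set to a single vertex therefore yields K_{4} as a minor, and since treewidth is minor-monotone, tw(G) ≥ tw(K_{4}) = 3. The upper and lower bounds meet at 3, so that is the treewidth.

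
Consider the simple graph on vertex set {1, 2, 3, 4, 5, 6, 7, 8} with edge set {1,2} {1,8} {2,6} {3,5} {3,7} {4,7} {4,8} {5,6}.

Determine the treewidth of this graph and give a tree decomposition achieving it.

Treewidth 2.
Bags: B1 = {1, 2, 8}  B2 = {2, 4, 8}  B3 = {2, 4, 7}  B4 = {2, 3, 7}  B5 = {2, 3, 5}  B6 = {2, 5, 6}
Tree: B1–B2, B2–B3, B3–B4, B4–B5, B5–B6

The largest bag has 3 vertices, giving width 2; this decomposition certifies tw(G) ≤ 2. Since 2–1–8–4–7–3–5–6–2 is a cycle in G, G is not acyclic. Forests are exactly the graphs of treewidth ≤ 1, so tw(G) ≥ 2. Therefore the treewidth is 2.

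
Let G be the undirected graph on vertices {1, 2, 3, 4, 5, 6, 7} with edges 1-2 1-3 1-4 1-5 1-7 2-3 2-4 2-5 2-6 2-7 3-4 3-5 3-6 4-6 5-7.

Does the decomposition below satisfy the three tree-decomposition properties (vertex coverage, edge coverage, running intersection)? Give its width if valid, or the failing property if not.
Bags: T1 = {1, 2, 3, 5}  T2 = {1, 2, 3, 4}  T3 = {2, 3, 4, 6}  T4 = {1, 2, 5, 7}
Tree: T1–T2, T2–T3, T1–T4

Checking the three conditions: (i) the bags cover all of {1, 2, 3, 4, 5, 6, 7}; (ii) for each edge, some bag contains both endpoints; (iii) the bags containing any fixed vertex form a subtree. All hold, so the decomposition is valid with width 4 − 1 = 3.

Yes; width 3.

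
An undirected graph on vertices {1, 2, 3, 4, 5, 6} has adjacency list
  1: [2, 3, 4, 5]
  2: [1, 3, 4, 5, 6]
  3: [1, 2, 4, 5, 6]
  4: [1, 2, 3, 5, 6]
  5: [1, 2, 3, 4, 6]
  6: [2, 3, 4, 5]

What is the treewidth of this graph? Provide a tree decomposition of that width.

Treewidth 4.
One optimal decomposition is:
Bags: B1 = {1, 2, 3, 4, 5}  B2 = {2, 3, 4, 5, 6}
Tree: B1–B2

The largest bag has 5 vertices, giving width 4; this decomposition certifies tw(G) ≤ 4. For the lower bound, the 5 vertices {1, 2, 3, 4, 5} are pairwise adjacent, and any tree decomposition puts a clique entirely inside one bag — forcing width ≥ 4. The upper and lower bounds meet at 4, so that is the treewidth.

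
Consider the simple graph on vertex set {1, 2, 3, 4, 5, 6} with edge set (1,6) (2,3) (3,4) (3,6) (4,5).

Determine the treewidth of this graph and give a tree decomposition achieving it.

Treewidth 1.
One such decomposition:
Bags: B1 = {3, 4}  B2 = {4, 5}  B3 = {2, 3}  B4 = {3, 6}  B5 = {1, 6}
Tree: B1–B2, B1–B3, B3–B4, B4–B5

Every bag has size at most 2, so the width is 2 − 1 = 1 and tw(G) ≤ 1. G has an edge, so its treewidth is at least 1. Hence tw(G) = 1 exactly.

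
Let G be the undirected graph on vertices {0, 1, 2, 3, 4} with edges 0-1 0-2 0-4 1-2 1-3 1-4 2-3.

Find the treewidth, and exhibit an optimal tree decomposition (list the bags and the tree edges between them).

Treewidth 2.
One such decomposition:
Bags: B1 = {1, 2, 3}  B2 = {0, 1, 2}  B3 = {0, 1, 4}
Tree: B1–B2, B2–B3

Every bag has size at most 3, so the width is 3 − 1 = 2 and tw(G) ≤ 2. On the other hand G contains the 3-clique {0, 1, 2}. A clique must lie in a single bag of any decomposition, so no decomposition can have width below 2. Hence tw(G) = 2 exactly.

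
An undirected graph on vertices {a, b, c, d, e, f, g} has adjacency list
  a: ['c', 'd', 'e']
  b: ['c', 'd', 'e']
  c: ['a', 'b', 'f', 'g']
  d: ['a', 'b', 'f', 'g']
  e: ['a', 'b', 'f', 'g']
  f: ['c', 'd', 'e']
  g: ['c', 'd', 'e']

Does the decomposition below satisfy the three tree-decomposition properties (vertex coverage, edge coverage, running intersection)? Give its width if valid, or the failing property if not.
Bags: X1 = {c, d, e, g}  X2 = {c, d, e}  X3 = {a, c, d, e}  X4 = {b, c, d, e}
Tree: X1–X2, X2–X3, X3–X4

No — vertex f appears in no bag.

A tree decomposition must satisfy three properties: every vertex lies in some bag; for every edge, both endpoints lie together in some bag; and for every vertex, the bags containing it form a connected subtree. Here vertex f appears in no bag, so the decomposition is invalid.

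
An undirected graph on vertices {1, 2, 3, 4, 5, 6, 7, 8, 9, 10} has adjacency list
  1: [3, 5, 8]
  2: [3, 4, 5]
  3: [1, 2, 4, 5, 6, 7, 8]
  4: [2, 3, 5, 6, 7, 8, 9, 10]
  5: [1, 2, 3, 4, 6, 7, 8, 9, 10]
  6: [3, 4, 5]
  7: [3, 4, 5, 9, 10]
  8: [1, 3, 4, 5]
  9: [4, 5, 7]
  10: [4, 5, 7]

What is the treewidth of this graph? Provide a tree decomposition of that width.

Treewidth 3.
Bags: B1 = {3, 4, 5, 7}  B2 = {2, 3, 4, 5}  B3 = {3, 4, 5, 8}  B4 = {4, 5, 7, 10}  B5 = {1, 3, 5, 8}  B6 = {4, 5, 7, 9}  B7 = {3, 4, 5, 6}
Tree: B1–B2, B1–B3, B1–B4, B3–B5, B1–B6, B3–B7

Each bag holds 4 vertices, so the decomposition has width 3, which upper-bounds the treewidth. Conversely, {1, 3, 5, 8} is a clique of size 4, and the vertices of any clique must share a bag in every tree decomposition; so some bag has ≥ 4 vertices and tw(G) ≥ 3. The upper and lower bounds meet at 3, so that is the treewidth.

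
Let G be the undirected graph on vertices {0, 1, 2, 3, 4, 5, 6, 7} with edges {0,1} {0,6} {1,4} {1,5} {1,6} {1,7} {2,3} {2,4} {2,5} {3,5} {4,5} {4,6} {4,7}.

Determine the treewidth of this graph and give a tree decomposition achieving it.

Treewidth 2.
Bags: B1 = {1, 4, 5}  B2 = {2, 4, 5}  B3 = {2, 3, 5}  B4 = {1, 4, 6}  B5 = {1, 4, 7}  B6 = {0, 1, 6}
Tree: B1–B2, B2–B3, B1–B4, B1–B5, B4–B6

Each bag holds 3 vertices, so the decomposition has width 2, which upper-bounds the treewidth. On the other hand G contains the 3-clique {0, 1, 6}. A clique must lie in a single bag of any decomposition, so no decomposition can have width below 2. The upper and lower bounds meet at 2, so that is the treewidth.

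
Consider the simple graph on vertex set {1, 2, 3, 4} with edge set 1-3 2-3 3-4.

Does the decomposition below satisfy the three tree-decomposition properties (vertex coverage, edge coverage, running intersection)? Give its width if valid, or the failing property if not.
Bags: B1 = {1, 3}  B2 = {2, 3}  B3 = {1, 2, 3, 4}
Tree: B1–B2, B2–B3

No — bags containing vertex 1 are not connected in the tree.

A tree decomposition must satisfy three properties: every vertex lies in some bag; for every edge, both endpoints lie together in some bag; and for every vertex, the bags containing it form a connected subtree. Here bags containing vertex 1 are not connected in the tree, so the decomposition is invalid.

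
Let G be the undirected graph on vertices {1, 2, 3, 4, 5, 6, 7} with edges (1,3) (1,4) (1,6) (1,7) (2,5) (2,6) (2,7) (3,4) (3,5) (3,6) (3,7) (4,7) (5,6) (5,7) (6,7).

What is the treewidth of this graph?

A width-3 tree decomposition is:
Bags: B1 = {3, 5, 6, 7}  B2 = {2, 5, 6, 7}  B3 = {1, 3, 6, 7}  B4 = {1, 3, 4, 7}
Tree: B1–B2, B1–B3, B3–B4
Every bag has size at most 4, so the width is 4 − 1 = 3 and tw(G) ≤ 3. Conversely, {2, 5, 6, 7} is a clique of size 4, and the vertices of any clique must share a bag in every tree decomposition; so some bag has ≥ 4 vertices and tw(G) ≥ 3. Therefore the treewidth is 3.

3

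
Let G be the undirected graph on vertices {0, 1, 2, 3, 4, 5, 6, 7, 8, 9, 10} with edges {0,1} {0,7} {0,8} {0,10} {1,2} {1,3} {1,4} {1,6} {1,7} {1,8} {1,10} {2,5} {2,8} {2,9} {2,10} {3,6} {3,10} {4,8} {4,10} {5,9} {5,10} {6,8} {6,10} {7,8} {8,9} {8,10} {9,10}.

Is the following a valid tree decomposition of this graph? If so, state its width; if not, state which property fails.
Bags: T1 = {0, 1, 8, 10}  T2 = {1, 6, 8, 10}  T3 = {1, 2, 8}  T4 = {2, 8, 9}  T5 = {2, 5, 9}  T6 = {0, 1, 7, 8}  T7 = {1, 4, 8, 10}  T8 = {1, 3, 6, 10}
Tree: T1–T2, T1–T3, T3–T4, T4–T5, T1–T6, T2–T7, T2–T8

A tree decomposition must satisfy three properties: every vertex lies in some bag; for every edge, both endpoints lie together in some bag; and for every vertex, the bags containing it form a connected subtree. Here edge (10,2) lies in no bag, so the decomposition is invalid.

No — edge (10,2) lies in no bag.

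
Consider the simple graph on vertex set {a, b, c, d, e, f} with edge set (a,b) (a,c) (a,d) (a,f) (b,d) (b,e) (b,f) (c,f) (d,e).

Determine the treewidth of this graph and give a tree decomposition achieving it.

Treewidth 2.
One such decomposition:
Bags: B1 = {a, b, f}  B2 = {a, b, d}  B3 = {a, c, f}  B4 = {b, d, e}
Tree: B1–B2, B1–B3, B2–B4

Every bag has size at most 3, so the width is 3 − 1 = 2 and tw(G) ≤ 2. On the other hand G contains the 3-clique {b, d, e}. A clique must lie in a single bag of any decomposition, so no decomposition can have width below 2. Combining the bounds, tw(G) = 2.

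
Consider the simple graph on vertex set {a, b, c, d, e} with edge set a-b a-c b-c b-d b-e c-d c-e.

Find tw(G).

2

A width-2 tree decomposition is:
Bags: B1 = {b, c, e}  B2 = {a, b, c}  B3 = {b, c, d}
Tree: B1–B2, B1–B3
The largest bag has 3 vertices, giving width 2; this decomposition certifies tw(G) ≤ 2. Conversely, {b, c, d} is a clique of size 3, and the vertices of any clique must share a bag in every tree decomposition; so some bag has ≥ 3 vertices and tw(G) ≥ 2. Therefore the treewidth is 2.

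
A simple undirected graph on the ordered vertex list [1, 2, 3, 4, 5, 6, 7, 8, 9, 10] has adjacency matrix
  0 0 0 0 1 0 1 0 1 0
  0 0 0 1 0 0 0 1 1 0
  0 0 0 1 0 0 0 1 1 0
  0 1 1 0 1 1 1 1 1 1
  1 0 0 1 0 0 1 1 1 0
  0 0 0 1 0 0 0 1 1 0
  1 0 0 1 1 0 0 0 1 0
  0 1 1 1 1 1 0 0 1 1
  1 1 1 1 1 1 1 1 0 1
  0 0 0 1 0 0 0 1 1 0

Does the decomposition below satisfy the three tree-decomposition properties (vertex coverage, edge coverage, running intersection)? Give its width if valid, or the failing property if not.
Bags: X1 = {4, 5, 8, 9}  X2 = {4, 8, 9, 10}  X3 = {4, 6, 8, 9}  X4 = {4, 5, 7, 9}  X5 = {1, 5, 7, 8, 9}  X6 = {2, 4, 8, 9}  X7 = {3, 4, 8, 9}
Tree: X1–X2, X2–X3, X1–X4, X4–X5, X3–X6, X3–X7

No — bags containing vertex 8 are not connected in the tree.

A tree decomposition must satisfy three properties: every vertex lies in some bag; for every edge, both endpoints lie together in some bag; and for every vertex, the bags containing it form a connected subtree. Here bags containing vertex 8 are not connected in the tree, so the decomposition is invalid.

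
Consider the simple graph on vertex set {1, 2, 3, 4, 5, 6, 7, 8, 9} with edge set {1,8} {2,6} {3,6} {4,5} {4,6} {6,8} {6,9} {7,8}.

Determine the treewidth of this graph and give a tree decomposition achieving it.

Treewidth 1.
One such decomposition:
Bags: B1 = {4, 6}  B2 = {4, 5}  B3 = {3, 6}  B4 = {6, 8}  B5 = {2, 6}  B6 = {6, 9}  B7 = {7, 8}  B8 = {1, 8}
Tree: B1–B2, B1–B3, B1–B4, B3–B5, B5–B6, B4–B7, B4–B8

Each bag holds 2 vertices, so the decomposition has width 1, which upper-bounds the treewidth. Since G has at least one edge (e.g. 6–4), it is not an edgeless graph, so tw(G) ≥ 1. The upper and lower bounds meet at 1, so that is the treewidth.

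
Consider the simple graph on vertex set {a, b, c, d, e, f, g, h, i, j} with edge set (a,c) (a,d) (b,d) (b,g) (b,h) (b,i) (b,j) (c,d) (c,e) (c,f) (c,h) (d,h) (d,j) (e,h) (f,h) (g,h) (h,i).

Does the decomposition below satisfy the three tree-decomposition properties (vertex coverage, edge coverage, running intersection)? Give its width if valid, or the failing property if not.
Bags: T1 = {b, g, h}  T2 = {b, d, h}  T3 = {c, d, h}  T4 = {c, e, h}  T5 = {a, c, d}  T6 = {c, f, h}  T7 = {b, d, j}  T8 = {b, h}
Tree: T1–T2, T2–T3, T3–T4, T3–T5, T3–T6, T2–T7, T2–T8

A tree decomposition must satisfy three properties: every vertex lies in some bag; for every edge, both endpoints lie together in some bag; and for every vertex, the bags containing it form a connected subtree. Here vertex i appears in no bag, so the decomposition is invalid.

No — vertex i appears in no bag.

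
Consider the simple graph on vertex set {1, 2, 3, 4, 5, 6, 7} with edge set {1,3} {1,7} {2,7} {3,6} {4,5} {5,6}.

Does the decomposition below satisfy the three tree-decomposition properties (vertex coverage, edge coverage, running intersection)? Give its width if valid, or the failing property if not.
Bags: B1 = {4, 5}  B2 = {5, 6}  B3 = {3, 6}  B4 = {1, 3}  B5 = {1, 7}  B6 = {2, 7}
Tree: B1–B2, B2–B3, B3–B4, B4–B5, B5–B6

Checking the three conditions: (i) the bags cover all of {1, 2, 3, 4, 5, 6, 7}; (ii) for each edge, some bag contains both endpoints; (iii) the bags containing any fixed vertex form a subtree. All hold, so the decomposition is valid with width 2 − 1 = 1.

Yes; width 1.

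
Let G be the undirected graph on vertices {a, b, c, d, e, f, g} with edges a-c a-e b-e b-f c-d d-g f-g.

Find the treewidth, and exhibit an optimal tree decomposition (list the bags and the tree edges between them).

Treewidth 2.
One such decomposition:
Bags: B1 = {b, e, f}  B2 = {a, e, f}  B3 = {a, c, f}  B4 = {c, d, f}  B5 = {d, f, g}
Tree: B1–B2, B2–B3, B3–B4, B4–B5

Every bag has size at most 3, so the width is 3 − 1 = 2 and tw(G) ≤ 2. Since f–b–e–a–c–d–g–f is a cycle in G, G is not acyclic. Forests are exactly the graphs of treewidth ≤ 1, so tw(G) ≥ 2. Hence tw(G) = 2 exactly.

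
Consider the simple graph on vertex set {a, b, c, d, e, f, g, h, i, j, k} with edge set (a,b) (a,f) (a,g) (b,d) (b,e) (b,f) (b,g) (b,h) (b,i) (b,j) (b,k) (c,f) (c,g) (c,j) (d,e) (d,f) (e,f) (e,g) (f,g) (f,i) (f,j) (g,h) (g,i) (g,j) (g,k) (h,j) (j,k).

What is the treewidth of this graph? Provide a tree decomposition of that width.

Treewidth 3.
One such decomposition:
Bags: B1 = {c, f, g, j}  B2 = {b, f, g, j}  B3 = {b, e, f, g}  B4 = {b, g, h, j}  B5 = {b, g, j, k}  B6 = {a, b, f, g}  B7 = {b, d, e, f}  B8 = {b, f, g, i}
Tree: B1–B2, B2–B3, B2–B4, B4–B5, B2–B6, B3–B7, B3–B8

Every bag has size at most 4, so the width is 4 − 1 = 3 and tw(G) ≤ 3. On the other hand G contains the 4-clique {b, d, e, f}. A clique must lie in a single bag of any decomposition, so no decomposition can have width below 3. Combining the bounds, tw(G) = 3.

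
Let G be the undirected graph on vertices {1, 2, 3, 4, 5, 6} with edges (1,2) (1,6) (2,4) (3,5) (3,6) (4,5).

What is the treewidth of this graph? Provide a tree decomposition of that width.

Treewidth 2.
One optimal decomposition is:
Bags: B1 = {1, 2, 6}  B2 = {2, 3, 6}  B3 = {2, 3, 5}  B4 = {2, 4, 5}
Tree: B1–B2, B2–B3, B3–B4

Each bag holds 3 vertices, so the decomposition has width 2, which upper-bounds the treewidth. Since 2–1–6–3–5–4–2 is a cycle in G, G is not acyclic. Forests are exactly the graphs of treewidth ≤ 1, so tw(G) ≥ 2. The upper and lower bounds meet at 2, so that is the treewidth.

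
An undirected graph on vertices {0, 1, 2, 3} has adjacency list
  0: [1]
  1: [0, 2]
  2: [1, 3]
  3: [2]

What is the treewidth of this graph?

A width-1 tree decomposition is:
Bags: B1 = {1, 2}  B2 = {0, 1}  B3 = {2, 3}
Tree: B1–B2, B1–B3
Every bag has size at most 2, so the width is 2 − 1 = 1 and tw(G) ≤ 1. Any graph with an edge has treewidth ≥ 1, and G has the edge 1–2. Hence tw(G) = 1 exactly.

1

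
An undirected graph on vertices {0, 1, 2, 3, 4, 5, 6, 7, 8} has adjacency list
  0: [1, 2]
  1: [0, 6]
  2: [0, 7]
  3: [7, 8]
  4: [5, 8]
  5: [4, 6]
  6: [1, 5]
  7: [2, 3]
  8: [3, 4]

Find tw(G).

2

A width-2 tree decomposition is:
Bags: B1 = {1, 5, 6}  B2 = {0, 1, 5}  B3 = {0, 2, 5}  B4 = {2, 5, 7}  B5 = {3, 5, 7}  B6 = {3, 5, 8}  B7 = {4, 5, 8}
Tree: B1–B2, B2–B3, B3–B4, B4–B5, B5–B6, B6–B7
Every bag has size at most 3, so the width is 3 − 1 = 2 and tw(G) ≤ 2. Since 5–6–1–0–2–7–3–8–4–5 is a cycle in G, G is not acyclic. Forests are exactly the graphs of treewidth ≤ 1, so tw(G) ≥ 2. Combining the bounds, tw(G) = 2.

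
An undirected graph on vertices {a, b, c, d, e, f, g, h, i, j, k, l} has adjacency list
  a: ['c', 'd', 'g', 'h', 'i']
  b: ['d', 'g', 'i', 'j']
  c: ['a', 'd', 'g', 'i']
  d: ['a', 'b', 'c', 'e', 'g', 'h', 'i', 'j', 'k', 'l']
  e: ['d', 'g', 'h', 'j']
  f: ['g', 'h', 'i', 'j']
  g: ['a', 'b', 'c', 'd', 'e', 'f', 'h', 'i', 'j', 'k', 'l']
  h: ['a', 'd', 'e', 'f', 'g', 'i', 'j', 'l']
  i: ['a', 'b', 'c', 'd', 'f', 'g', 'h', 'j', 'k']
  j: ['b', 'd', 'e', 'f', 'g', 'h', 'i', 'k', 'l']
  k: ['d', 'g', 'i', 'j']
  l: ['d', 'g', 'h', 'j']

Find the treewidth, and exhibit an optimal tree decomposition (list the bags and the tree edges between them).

The largest bag has 5 vertices, giving width 4; this decomposition certifies tw(G) ≤ 4. For the lower bound, the 5 vertices {d, e, g, h, j} are pairwise adjacent, and any tree decomposition puts a clique entirely inside one bag — forcing width ≥ 4. Therefore the treewidth is 4.

Treewidth 4.
Bags: B1 = {d, g, h, i, j}  B2 = {a, d, g, h, i}  B3 = {d, g, h, j, l}  B4 = {d, e, g, h, j}  B5 = {f, g, h, i, j}  B6 = {d, g, i, j, k}  B7 = {a, c, d, g, i}  B8 = {b, d, g, i, j}
Tree: B1–B2, B1–B3, B3–B4, B1–B5, B1–B6, B2–B7, B6–B8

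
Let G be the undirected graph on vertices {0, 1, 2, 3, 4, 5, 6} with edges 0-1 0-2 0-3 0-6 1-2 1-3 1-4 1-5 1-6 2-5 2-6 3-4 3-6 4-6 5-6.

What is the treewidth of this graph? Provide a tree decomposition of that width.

Treewidth 3.
One optimal decomposition is:
Bags: B1 = {1, 2, 5, 6}  B2 = {0, 1, 2, 6}  B3 = {0, 1, 3, 6}  B4 = {1, 3, 4, 6}
Tree: B1–B2, B2–B3, B3–B4

The largest bag has 4 vertices, giving width 3; this decomposition certifies tw(G) ≤ 3. On the other hand G contains the 4-clique {0, 1, 2, 6}. A clique must lie in a single bag of any decomposition, so no decomposition can have width below 3. Hence tw(G) = 3 exactly.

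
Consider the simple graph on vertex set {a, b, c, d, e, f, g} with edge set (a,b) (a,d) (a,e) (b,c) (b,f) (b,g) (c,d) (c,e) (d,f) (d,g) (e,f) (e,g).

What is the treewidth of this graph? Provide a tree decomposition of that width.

The largest bag has 4 vertices, giving width 3; this decomposition certifies tw(G) ≤ 3. For the lower bound: the 4 vertex sets {b,c}, {d,f}, {e}, {g} are disjoint, each induces a connected subgraph, and every pair is joined by at least one edge of G. Contracting each set to a single vertex therefore yields K_{4} as a minor, and since treewidth is minor-monotone, tw(G) ≥ tw(K_{4}) = 3. The upper and lower bounds meet at 3, so that is the treewidth.

Treewidth 3.
Bags: B1 = {b, c, d, e}  B2 = {b, d, e, f}  B3 = {b, d, e, g}  B4 = {a, b, d, e}
Tree: B1–B2, B2–B3, B3–B4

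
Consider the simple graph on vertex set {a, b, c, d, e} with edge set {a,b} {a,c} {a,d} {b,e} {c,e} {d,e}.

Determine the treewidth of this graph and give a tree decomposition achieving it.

Treewidth 2.
One such decomposition:
Bags: B1 = {a, c, e}  B2 = {a, d, e}  B3 = {a, b, e}
Tree: B1–B2, B2–B3

Every bag has size at most 3, so the width is 3 − 1 = 2 and tw(G) ≤ 2. The edges a–c–e–d–a form a cycle, so G is not a tree and its treewidth is at least 2. The upper and lower bounds meet at 2, so that is the treewidth.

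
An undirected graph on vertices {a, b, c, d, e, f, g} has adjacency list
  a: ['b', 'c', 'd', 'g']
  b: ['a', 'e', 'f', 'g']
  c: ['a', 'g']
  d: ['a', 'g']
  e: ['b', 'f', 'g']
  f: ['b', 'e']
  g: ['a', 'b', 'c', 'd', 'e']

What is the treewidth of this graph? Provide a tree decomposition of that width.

Each bag holds 3 vertices, so the decomposition has width 2, which upper-bounds the treewidth. Conversely, {b, e, g} is a clique of size 3, and the vertices of any clique must share a bag in every tree decomposition; so some bag has ≥ 3 vertices and tw(G) ≥ 2. The upper and lower bounds meet at 2, so that is the treewidth.

Treewidth 2.
One optimal decomposition is:
Bags: B1 = {b, e, g}  B2 = {a, b, g}  B3 = {a, d, g}  B4 = {b, e, f}  B5 = {a, c, g}
Tree: B1–B2, B2–B3, B1–B4, B3–B5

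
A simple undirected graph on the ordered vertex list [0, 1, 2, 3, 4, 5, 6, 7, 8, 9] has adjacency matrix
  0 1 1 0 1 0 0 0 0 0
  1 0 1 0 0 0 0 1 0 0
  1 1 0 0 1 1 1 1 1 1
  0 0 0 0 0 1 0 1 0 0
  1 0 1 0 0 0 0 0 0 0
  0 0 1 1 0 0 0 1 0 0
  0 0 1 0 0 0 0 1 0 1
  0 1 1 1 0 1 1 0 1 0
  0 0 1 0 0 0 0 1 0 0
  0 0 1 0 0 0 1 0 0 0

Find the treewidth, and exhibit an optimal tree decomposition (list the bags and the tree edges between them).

Treewidth 2.
One such decomposition:
Bags: B1 = {2, 5, 7}  B2 = {1, 2, 7}  B3 = {2, 6, 7}  B4 = {2, 6, 9}  B5 = {3, 5, 7}  B6 = {2, 7, 8}  B7 = {0, 1, 2}  B8 = {0, 2, 4}
Tree: B1–B2, B1–B3, B3–B4, B1–B5, B2–B6, B2–B7, B7–B8

Each bag holds 3 vertices, so the decomposition has width 2, which upper-bounds the treewidth. On the other hand G contains the 3-clique {0, 1, 2}. A clique must lie in a single bag of any decomposition, so no decomposition can have width below 2. Combining the bounds, tw(G) = 2.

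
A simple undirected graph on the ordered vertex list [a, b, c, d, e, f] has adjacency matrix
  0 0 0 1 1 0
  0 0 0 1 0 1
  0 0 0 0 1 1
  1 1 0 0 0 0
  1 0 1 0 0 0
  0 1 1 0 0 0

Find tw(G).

2

A width-2 tree decomposition is:
Bags: B1 = {a, d, e}  B2 = {b, d, e}  B3 = {b, e, f}  B4 = {c, e, f}
Tree: B1–B2, B2–B3, B3–B4
Every bag has size at most 3, so the width is 3 − 1 = 2 and tw(G) ≤ 2. The edges e–a–d–b–f–c–e form a cycle, so G is not a tree and its treewidth is at least 2. Therefore the treewidth is 2.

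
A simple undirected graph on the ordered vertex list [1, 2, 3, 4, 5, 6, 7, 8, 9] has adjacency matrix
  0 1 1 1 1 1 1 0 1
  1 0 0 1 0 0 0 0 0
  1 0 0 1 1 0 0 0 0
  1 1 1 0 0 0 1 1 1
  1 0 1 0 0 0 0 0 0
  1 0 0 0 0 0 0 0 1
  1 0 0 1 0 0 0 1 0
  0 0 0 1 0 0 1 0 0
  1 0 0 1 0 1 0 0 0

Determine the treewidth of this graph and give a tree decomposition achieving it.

Each bag holds 3 vertices, so the decomposition has width 2, which upper-bounds the treewidth. On the other hand G contains the 3-clique {4, 7, 8}. A clique must lie in a single bag of any decomposition, so no decomposition can have width below 2. The upper and lower bounds meet at 2, so that is the treewidth.

Treewidth 2.
One optimal decomposition is:
Bags: B1 = {1, 2, 4}  B2 = {1, 4, 7}  B3 = {1, 3, 4}  B4 = {4, 7, 8}  B5 = {1, 4, 9}  B6 = {1, 6, 9}  B7 = {1, 3, 5}
Tree: B1–B2, B1–B3, B2–B4, B3–B5, B5–B6, B3–B7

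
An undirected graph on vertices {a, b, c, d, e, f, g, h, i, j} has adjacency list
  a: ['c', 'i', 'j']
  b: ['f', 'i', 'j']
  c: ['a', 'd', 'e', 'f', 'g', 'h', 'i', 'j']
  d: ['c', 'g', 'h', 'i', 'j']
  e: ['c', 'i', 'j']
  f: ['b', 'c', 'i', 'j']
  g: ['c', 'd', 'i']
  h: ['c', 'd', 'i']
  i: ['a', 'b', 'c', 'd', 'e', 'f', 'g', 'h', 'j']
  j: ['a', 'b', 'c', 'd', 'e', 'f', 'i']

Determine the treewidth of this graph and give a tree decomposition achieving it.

The largest bag has 4 vertices, giving width 3; this decomposition certifies tw(G) ≤ 3. On the other hand G contains the 4-clique {c, d, g, i}. A clique must lie in a single bag of any decomposition, so no decomposition can have width below 3. Combining the bounds, tw(G) = 3.

Treewidth 3.
One optimal decomposition is:
Bags: B1 = {c, f, i, j}  B2 = {c, d, i, j}  B3 = {a, c, i, j}  B4 = {c, d, h, i}  B5 = {b, f, i, j}  B6 = {c, d, g, i}  B7 = {c, e, i, j}
Tree: B1–B2, B1–B3, B2–B4, B1–B5, B4–B6, B2–B7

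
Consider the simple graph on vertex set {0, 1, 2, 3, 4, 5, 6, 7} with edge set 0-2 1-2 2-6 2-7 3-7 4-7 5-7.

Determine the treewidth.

A width-1 tree decomposition is:
Bags: B1 = {0, 2}  B2 = {2, 7}  B3 = {3, 7}  B4 = {5, 7}  B5 = {2, 6}  B6 = {1, 2}  B7 = {4, 7}
Tree: B1–B2, B2–B3, B2–B4, B2–B5, B1–B6, B3–B7
Every bag has size at most 2, so the width is 2 − 1 = 1 and tw(G) ≤ 1. G has an edge, so its treewidth is at least 1. Hence tw(G) = 1 exactly.

1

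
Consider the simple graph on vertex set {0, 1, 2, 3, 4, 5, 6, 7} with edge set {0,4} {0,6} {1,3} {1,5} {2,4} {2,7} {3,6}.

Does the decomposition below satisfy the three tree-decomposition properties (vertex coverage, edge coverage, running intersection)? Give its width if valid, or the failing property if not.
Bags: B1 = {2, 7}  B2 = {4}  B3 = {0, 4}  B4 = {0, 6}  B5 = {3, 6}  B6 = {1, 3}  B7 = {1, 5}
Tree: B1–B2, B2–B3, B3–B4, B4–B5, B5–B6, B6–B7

A tree decomposition must satisfy three properties: every vertex lies in some bag; for every edge, both endpoints lie together in some bag; and for every vertex, the bags containing it form a connected subtree. Here edge (2,4) lies in no bag, so the decomposition is invalid.

No — edge (2,4) lies in no bag.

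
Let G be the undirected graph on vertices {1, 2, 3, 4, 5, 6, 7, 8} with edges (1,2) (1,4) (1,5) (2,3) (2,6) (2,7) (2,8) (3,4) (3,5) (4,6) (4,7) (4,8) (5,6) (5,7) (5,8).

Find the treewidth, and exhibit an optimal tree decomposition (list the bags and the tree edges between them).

Every bag has size at most 4, so the width is 4 − 1 = 3 and tw(G) ≤ 3. For the lower bound: the 4 vertex sets {2,7}, {5,6}, {4}, {8} are disjoint, each induces a connected subgraph, and every pair is joined by at least one edge of G. Contracting each set to a single vertex therefore yields K_{4} as a minor, and since treewidth is minor-monotone, tw(G) ≥ tw(K_{4}) = 3. The upper and lower bounds meet at 3, so that is the treewidth.

Treewidth 3.
One such decomposition:
Bags: B1 = {2, 4, 5, 7}  B2 = {2, 4, 5, 6}  B3 = {2, 4, 5, 8}  B4 = {1, 2, 4, 5}  B5 = {2, 3, 4, 5}
Tree: B1–B2, B2–B3, B3–B4, B4–B5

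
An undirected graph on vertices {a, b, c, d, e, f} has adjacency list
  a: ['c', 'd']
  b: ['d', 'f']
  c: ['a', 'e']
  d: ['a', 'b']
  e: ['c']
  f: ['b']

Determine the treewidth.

1

A width-1 tree decomposition is:
Bags: B1 = {b, f}  B2 = {b, d}  B3 = {a, d}  B4 = {a, c}  B5 = {c, e}
Tree: B1–B2, B2–B3, B3–B4, B4–B5
Every bag has size at most 2, so the width is 2 − 1 = 1 and tw(G) ≤ 1. Any graph with an edge has treewidth ≥ 1, and G has the edge f–b. Hence tw(G) = 1 exactly.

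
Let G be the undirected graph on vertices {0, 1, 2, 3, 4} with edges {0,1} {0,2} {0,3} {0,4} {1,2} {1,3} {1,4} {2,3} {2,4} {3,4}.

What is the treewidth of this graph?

A width-4 tree decomposition is:
Bags: B1 = {0, 1, 2, 3, 4}
Tree: (single bag)
With just one bag of size 5, the width is 5 − 1 = 4, so tw(G) ≤ 4. Conversely, {0, 1, 2, 3, 4} is a clique of size 5, and the vertices of any clique must share a bag in every tree decomposition; so some bag has ≥ 5 vertices and tw(G) ≥ 4. Hence tw(G) = 4 exactly.

4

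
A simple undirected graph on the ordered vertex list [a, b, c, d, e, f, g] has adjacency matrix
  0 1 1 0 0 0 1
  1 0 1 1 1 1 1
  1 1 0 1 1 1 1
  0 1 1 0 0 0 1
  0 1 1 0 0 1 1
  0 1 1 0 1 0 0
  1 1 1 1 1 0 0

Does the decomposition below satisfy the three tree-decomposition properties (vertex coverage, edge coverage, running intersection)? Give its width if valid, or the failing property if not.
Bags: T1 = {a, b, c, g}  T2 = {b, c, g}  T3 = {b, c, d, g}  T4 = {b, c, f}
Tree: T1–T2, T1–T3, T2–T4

No — vertex e appears in no bag.

A tree decomposition must satisfy three properties: every vertex lies in some bag; for every edge, both endpoints lie together in some bag; and for every vertex, the bags containing it form a connected subtree. Here vertex e appears in no bag, so the decomposition is invalid.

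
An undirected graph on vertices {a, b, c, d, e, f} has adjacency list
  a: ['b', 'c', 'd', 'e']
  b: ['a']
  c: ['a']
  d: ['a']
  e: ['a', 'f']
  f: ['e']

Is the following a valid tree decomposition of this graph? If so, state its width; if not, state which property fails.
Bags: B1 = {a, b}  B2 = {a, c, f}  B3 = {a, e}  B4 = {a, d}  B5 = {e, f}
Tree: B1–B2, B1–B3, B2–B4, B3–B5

No — bags containing vertex f are not connected in the tree.

A tree decomposition must satisfy three properties: every vertex lies in some bag; for every edge, both endpoints lie together in some bag; and for every vertex, the bags containing it form a connected subtree. Here bags containing vertex f are not connected in the tree, so the decomposition is invalid.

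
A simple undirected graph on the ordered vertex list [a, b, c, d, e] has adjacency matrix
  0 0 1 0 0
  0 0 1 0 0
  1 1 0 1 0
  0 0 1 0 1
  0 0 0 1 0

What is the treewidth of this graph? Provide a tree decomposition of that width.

Treewidth 1.
One such decomposition:
Bags: B1 = {a, c}  B2 = {b, c}  B3 = {c, d}  B4 = {d, e}
Tree: B1–B2, B2–B3, B3–B4

The largest bag has 2 vertices, giving width 1; this decomposition certifies tw(G) ≤ 1. G has an edge, so its treewidth is at least 1. Therefore the treewidth is 1.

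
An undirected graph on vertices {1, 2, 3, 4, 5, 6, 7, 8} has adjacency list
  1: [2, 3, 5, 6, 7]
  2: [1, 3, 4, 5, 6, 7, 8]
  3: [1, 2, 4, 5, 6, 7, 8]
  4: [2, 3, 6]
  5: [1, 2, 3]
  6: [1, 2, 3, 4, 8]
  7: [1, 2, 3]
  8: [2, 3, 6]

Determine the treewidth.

3

A width-3 tree decomposition is:
Bags: B1 = {1, 2, 3, 7}  B2 = {1, 2, 3, 5}  B3 = {1, 2, 3, 6}  B4 = {2, 3, 6, 8}  B5 = {2, 3, 4, 6}
Tree: B1–B2, B2–B3, B3–B4, B3–B5
Each bag holds 4 vertices, so the decomposition has width 3, which upper-bounds the treewidth. For the lower bound, the 4 vertices {2, 3, 6, 8} are pairwise adjacent, and any tree decomposition puts a clique entirely inside one bag — forcing width ≥ 3. Therefore the treewidth is 3.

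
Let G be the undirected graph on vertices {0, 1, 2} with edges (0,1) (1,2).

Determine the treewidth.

1

A width-1 tree decomposition is:
Bags: B1 = {1, 2}  B2 = {0, 1}
Tree: B1–B2
Each bag holds 2 vertices, so the decomposition has width 1, which upper-bounds the treewidth. Since G has at least one edge (e.g. 1–2), it is not an edgeless graph, so tw(G) ≥ 1. Therefore the treewidth is 1.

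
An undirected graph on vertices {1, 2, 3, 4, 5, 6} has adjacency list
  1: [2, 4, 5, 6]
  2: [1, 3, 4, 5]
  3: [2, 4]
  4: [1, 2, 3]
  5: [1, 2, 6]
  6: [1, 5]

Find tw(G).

2

A width-2 tree decomposition is:
Bags: B1 = {1, 2, 4}  B2 = {1, 2, 5}  B3 = {2, 3, 4}  B4 = {1, 5, 6}
Tree: B1–B2, B1–B3, B2–B4
Every bag has size at most 3, so the width is 3 − 1 = 2 and tw(G) ≤ 2. On the other hand G contains the 3-clique {1, 2, 4}. A clique must lie in a single bag of any decomposition, so no decomposition can have width below 2. Therefore the treewidth is 2.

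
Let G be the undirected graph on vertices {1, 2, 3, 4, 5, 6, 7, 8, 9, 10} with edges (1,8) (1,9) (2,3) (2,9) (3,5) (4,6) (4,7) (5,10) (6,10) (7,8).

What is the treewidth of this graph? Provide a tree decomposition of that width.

Treewidth 2.
Bags: B1 = {1, 2, 9}  B2 = {1, 2, 8}  B3 = {2, 7, 8}  B4 = {2, 4, 7}  B5 = {2, 4, 6}  B6 = {2, 6, 10}  B7 = {2, 5, 10}  B8 = {2, 3, 5}
Tree: B1–B2, B2–B3, B3–B4, B4–B5, B5–B6, B6–B7, B7–B8

Each bag holds 3 vertices, so the decomposition has width 2, which upper-bounds the treewidth. The edges 2–9–1–8–7–4–6–10–5–3–2 form a cycle, so G is not a tree and its treewidth is at least 2. Therefore the treewidth is 2.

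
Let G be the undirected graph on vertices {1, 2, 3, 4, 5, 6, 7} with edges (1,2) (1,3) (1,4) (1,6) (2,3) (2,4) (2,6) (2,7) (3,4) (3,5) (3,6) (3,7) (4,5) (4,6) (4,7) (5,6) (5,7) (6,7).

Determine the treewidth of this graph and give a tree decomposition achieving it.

Treewidth 4.
One optimal decomposition is:
Bags: B1 = {2, 3, 4, 6, 7}  B2 = {3, 4, 5, 6, 7}  B3 = {1, 2, 3, 4, 6}
Tree: B1–B2, B1–B3

Each bag holds 5 vertices, so the decomposition has width 4, which upper-bounds the treewidth. Conversely, {1, 2, 3, 4, 6} is a clique of size 5, and the vertices of any clique must share a bag in every tree decomposition; so some bag has ≥ 5 vertices and tw(G) ≥ 4. Therefore the treewidth is 4.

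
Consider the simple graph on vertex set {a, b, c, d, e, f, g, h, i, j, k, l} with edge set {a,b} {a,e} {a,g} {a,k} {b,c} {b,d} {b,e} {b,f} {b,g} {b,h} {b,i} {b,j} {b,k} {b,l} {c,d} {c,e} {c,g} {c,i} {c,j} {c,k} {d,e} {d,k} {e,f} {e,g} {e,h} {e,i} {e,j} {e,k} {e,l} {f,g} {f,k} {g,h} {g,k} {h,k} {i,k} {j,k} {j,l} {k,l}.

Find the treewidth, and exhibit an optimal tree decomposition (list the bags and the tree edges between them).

Every bag has size at most 5, so the width is 5 − 1 = 4 and tw(G) ≤ 4. For the lower bound, the 5 vertices {b, c, d, e, k} are pairwise adjacent, and any tree decomposition puts a clique entirely inside one bag — forcing width ≥ 4. Hence tw(G) = 4 exactly.

Treewidth 4.
One such decomposition:
Bags: B1 = {b, c, e, j, k}  B2 = {b, c, e, g, k}  B3 = {b, e, j, k, l}  B4 = {b, c, e, i, k}  B5 = {b, e, g, h, k}  B6 = {a, b, e, g, k}  B7 = {b, e, f, g, k}  B8 = {b, c, d, e, k}
Tree: B1–B2, B1–B3, B2–B4, B2–B5, B2–B6, B2–B7, B4–B8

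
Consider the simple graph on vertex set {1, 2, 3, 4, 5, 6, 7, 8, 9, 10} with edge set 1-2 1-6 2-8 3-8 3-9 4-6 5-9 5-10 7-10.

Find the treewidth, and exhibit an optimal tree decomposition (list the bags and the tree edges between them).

Treewidth 1.
Bags: B1 = {7, 10}  B2 = {5, 10}  B3 = {5, 9}  B4 = {3, 9}  B5 = {3, 8}  B6 = {2, 8}  B7 = {1, 2}  B8 = {1, 6}  B9 = {4, 6}
Tree: B1–B2, B2–B3, B3–B4, B4–B5, B5–B6, B6–B7, B7–B8, B8–B9

Every bag has size at most 2, so the width is 2 − 1 = 1 and tw(G) ≤ 1. Any graph with an edge has treewidth ≥ 1, and G has the edge 7–10. Therefore the treewidth is 1.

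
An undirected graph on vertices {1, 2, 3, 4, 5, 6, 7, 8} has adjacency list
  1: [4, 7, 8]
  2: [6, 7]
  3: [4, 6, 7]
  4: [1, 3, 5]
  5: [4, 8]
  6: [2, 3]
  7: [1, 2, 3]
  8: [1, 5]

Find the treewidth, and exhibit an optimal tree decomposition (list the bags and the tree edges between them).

Every bag has size at most 3, so the width is 3 − 1 = 2 and tw(G) ≤ 2. For the lower bound, G contains the cycle 2–6–3–7–2, so G is not a forest; only forests have treewidth ≤ 1, hence tw(G) ≥ 2. The upper and lower bounds meet at 2, so that is the treewidth.

Treewidth 2.
One such decomposition:
Bags: B1 = {2, 6, 7}  B2 = {3, 6, 7}  B3 = {1, 3, 7}  B4 = {1, 3, 4}  B5 = {1, 4, 8}  B6 = {4, 5, 8}
Tree: B1–B2, B2–B3, B3–B4, B4–B5, B5–B6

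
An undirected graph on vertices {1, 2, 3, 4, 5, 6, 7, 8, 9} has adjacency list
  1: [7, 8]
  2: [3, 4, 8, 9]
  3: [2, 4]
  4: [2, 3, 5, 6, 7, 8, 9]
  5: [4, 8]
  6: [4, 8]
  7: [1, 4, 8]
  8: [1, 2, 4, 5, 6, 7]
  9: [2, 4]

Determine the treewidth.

A width-2 tree decomposition is:
Bags: B1 = {4, 7, 8}  B2 = {4, 5, 8}  B3 = {4, 6, 8}  B4 = {2, 4, 8}  B5 = {2, 4, 9}  B6 = {2, 3, 4}  B7 = {1, 7, 8}
Tree: B1–B2, B2–B3, B1–B4, B4–B5, B4–B6, B1–B7
The largest bag has 3 vertices, giving width 2; this decomposition certifies tw(G) ≤ 2. Conversely, {1, 7, 8} is a clique of size 3, and the vertices of any clique must share a bag in every tree decomposition; so some bag has ≥ 3 vertices and tw(G) ≥ 2. Therefore the treewidth is 2.

2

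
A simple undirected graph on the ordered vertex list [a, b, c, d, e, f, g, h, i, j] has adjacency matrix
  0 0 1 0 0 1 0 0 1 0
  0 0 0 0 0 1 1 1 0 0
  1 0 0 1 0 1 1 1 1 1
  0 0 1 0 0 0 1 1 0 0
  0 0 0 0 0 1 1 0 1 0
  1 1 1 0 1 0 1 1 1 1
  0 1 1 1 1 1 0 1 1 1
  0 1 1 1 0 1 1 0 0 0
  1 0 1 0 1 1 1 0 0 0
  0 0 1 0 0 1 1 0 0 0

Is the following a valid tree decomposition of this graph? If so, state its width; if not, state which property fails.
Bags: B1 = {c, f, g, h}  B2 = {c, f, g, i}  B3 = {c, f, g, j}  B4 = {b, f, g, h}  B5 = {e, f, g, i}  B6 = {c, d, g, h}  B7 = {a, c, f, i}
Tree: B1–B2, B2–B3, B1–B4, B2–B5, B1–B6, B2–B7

Every vertex of G appears in some bag (union = {a, b, c, d, e, f, g, h, i, j}); every edge is covered by a bag; and for each vertex v the set of bags containing v is connected in the bag tree. The decomposition is therefore valid. The largest bag has 4 vertices, so the width is 3.

Yes; width 3.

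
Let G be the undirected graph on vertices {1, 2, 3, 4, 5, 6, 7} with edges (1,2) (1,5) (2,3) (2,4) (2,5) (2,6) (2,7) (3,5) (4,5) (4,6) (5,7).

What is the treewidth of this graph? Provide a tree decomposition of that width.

Each bag holds 3 vertices, so the decomposition has width 2, which upper-bounds the treewidth. For the lower bound, the 3 vertices {1, 2, 5} are pairwise adjacent, and any tree decomposition puts a clique entirely inside one bag — forcing width ≥ 2. Therefore the treewidth is 2.

Treewidth 2.
One such decomposition:
Bags: B1 = {2, 3, 5}  B2 = {2, 4, 5}  B3 = {2, 4, 6}  B4 = {1, 2, 5}  B5 = {2, 5, 7}
Tree: B1–B2, B2–B3, B2–B4, B2–B5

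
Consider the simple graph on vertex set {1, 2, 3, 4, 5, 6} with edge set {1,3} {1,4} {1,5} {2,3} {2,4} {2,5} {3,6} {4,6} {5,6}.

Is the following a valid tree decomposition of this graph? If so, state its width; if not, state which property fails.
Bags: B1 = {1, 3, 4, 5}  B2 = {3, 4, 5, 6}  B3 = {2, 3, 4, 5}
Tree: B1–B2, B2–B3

Yes; width 3.

Vertex coverage: the bags together contain {1, 2, 3, 4, 5, 6}, the full vertex set. Edge coverage: each edge of G has both endpoints in at least one bag. Running intersection: for every vertex, the bags containing it form a connected subtree. All three properties hold, so this is a valid tree decomposition of width max|bag| − 1 = 3, and hence tw(G) ≤ 3.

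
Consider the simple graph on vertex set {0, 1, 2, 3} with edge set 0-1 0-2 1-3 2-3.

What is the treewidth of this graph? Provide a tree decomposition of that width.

The largest bag has 3 vertices, giving width 2; this decomposition certifies tw(G) ≤ 2. For the lower bound, G contains the cycle 2–0–1–3–2, so G is not a forest; only forests have treewidth ≤ 1, hence tw(G) ≥ 2. Therefore the treewidth is 2.

Treewidth 2.
Bags: B1 = {0, 1, 2}  B2 = {1, 2, 3}
Tree: B1–B2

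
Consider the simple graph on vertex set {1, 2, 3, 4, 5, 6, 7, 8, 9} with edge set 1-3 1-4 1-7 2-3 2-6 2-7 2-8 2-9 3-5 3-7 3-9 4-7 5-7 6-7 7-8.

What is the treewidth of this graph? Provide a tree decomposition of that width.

The largest bag has 3 vertices, giving width 2; this decomposition certifies tw(G) ≤ 2. On the other hand G contains the 3-clique {2, 3, 9}. A clique must lie in a single bag of any decomposition, so no decomposition can have width below 2. Therefore the treewidth is 2.

Treewidth 2.
One optimal decomposition is:
Bags: B1 = {1, 3, 7}  B2 = {2, 3, 7}  B3 = {2, 3, 9}  B4 = {1, 4, 7}  B5 = {2, 7, 8}  B6 = {3, 5, 7}  B7 = {2, 6, 7}
Tree: B1–B2, B2–B3, B1–B4, B2–B5, B2–B6, B2–B7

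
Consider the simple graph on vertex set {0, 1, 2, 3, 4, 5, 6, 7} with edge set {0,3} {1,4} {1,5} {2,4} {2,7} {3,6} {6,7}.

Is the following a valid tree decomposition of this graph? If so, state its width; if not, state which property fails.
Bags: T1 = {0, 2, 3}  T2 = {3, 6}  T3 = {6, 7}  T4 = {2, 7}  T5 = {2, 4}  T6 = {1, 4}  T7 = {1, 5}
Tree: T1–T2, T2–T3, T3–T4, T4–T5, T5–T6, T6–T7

A tree decomposition must satisfy three properties: every vertex lies in some bag; for every edge, both endpoints lie together in some bag; and for every vertex, the bags containing it form a connected subtree. Here bags containing vertex 2 are not connected in the tree, so the decomposition is invalid.

No — bags containing vertex 2 are not connected in the tree.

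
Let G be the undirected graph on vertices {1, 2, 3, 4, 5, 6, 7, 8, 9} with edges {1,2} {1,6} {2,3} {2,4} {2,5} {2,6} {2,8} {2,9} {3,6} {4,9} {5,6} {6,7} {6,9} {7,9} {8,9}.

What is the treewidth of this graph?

A width-2 tree decomposition is:
Bags: B1 = {2, 3, 6}  B2 = {2, 6, 9}  B3 = {1, 2, 6}  B4 = {2, 4, 9}  B5 = {2, 8, 9}  B6 = {6, 7, 9}  B7 = {2, 5, 6}
Tree: B1–B2, B2–B3, B2–B4, B2–B5, B2–B6, B1–B7
Each bag holds 3 vertices, so the decomposition has width 2, which upper-bounds the treewidth. Conversely, {2, 8, 9} is a clique of size 3, and the vertices of any clique must share a bag in every tree decomposition; so some bag has ≥ 3 vertices and tw(G) ≥ 2. Hence tw(G) = 2 exactly.

2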